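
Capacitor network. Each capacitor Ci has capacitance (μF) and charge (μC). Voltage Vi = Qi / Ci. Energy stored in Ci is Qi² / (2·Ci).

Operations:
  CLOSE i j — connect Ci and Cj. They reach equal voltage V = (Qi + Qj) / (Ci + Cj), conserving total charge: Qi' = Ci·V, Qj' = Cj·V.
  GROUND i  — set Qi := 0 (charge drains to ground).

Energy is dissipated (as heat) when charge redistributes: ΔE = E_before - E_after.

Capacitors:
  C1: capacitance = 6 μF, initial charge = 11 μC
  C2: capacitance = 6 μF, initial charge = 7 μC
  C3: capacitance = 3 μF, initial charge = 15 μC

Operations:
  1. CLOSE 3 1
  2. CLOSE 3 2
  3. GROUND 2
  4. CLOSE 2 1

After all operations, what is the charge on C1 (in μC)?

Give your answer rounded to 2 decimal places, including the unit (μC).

Initial: C1(6μF, Q=11μC, V=1.83V), C2(6μF, Q=7μC, V=1.17V), C3(3μF, Q=15μC, V=5.00V)
Op 1: CLOSE 3-1: Q_total=26.00, C_total=9.00, V=2.89; Q3=8.67, Q1=17.33; dissipated=10.028
Op 2: CLOSE 3-2: Q_total=15.67, C_total=9.00, V=1.74; Q3=5.22, Q2=10.44; dissipated=2.966
Op 3: GROUND 2: Q2=0; energy lost=9.091
Op 4: CLOSE 2-1: Q_total=17.33, C_total=12.00, V=1.44; Q2=8.67, Q1=8.67; dissipated=12.519
Final charges: Q1=8.67, Q2=8.67, Q3=5.22

Answer: 8.67 μC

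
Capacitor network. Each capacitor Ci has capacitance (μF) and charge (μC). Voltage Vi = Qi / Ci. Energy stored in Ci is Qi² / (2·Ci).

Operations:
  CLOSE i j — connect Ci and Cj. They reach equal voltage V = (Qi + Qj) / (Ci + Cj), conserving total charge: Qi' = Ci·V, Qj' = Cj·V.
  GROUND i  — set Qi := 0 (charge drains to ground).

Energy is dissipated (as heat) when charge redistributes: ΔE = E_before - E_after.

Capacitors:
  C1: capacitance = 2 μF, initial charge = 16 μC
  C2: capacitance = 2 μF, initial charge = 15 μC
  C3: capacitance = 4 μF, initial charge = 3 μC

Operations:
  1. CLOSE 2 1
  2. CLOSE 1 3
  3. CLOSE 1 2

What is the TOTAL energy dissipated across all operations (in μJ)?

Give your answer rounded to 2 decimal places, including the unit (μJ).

Initial: C1(2μF, Q=16μC, V=8.00V), C2(2μF, Q=15μC, V=7.50V), C3(4μF, Q=3μC, V=0.75V)
Op 1: CLOSE 2-1: Q_total=31.00, C_total=4.00, V=7.75; Q2=15.50, Q1=15.50; dissipated=0.125
Op 2: CLOSE 1-3: Q_total=18.50, C_total=6.00, V=3.08; Q1=6.17, Q3=12.33; dissipated=32.667
Op 3: CLOSE 1-2: Q_total=21.67, C_total=4.00, V=5.42; Q1=10.83, Q2=10.83; dissipated=10.889
Total dissipated: 43.681 μJ

Answer: 43.68 μJ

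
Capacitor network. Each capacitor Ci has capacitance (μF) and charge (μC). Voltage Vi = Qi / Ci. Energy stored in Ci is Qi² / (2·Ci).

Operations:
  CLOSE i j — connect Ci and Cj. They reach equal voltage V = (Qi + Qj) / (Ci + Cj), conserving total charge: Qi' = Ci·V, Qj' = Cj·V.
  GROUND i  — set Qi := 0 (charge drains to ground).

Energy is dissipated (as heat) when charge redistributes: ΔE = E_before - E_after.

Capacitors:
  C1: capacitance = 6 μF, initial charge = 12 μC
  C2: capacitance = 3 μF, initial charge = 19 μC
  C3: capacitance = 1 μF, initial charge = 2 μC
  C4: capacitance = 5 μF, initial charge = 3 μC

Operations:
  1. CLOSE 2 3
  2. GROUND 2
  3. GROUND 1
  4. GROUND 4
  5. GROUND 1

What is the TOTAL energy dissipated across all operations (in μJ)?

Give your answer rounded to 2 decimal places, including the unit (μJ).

Answer: 61.29 μJ

Derivation:
Initial: C1(6μF, Q=12μC, V=2.00V), C2(3μF, Q=19μC, V=6.33V), C3(1μF, Q=2μC, V=2.00V), C4(5μF, Q=3μC, V=0.60V)
Op 1: CLOSE 2-3: Q_total=21.00, C_total=4.00, V=5.25; Q2=15.75, Q3=5.25; dissipated=7.042
Op 2: GROUND 2: Q2=0; energy lost=41.344
Op 3: GROUND 1: Q1=0; energy lost=12.000
Op 4: GROUND 4: Q4=0; energy lost=0.900
Op 5: GROUND 1: Q1=0; energy lost=0.000
Total dissipated: 61.285 μJ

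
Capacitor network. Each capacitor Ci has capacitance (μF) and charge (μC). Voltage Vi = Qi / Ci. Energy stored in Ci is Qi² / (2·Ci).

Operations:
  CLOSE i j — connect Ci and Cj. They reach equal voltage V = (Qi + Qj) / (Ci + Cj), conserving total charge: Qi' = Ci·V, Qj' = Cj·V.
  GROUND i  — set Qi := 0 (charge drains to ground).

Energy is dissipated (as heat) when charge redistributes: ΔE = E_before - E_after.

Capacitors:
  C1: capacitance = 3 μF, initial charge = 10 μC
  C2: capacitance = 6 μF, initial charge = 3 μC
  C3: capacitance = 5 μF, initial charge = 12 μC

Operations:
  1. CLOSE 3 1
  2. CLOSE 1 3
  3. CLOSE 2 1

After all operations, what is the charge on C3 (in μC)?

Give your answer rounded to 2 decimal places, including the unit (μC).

Answer: 13.75 μC

Derivation:
Initial: C1(3μF, Q=10μC, V=3.33V), C2(6μF, Q=3μC, V=0.50V), C3(5μF, Q=12μC, V=2.40V)
Op 1: CLOSE 3-1: Q_total=22.00, C_total=8.00, V=2.75; Q3=13.75, Q1=8.25; dissipated=0.817
Op 2: CLOSE 1-3: Q_total=22.00, C_total=8.00, V=2.75; Q1=8.25, Q3=13.75; dissipated=0.000
Op 3: CLOSE 2-1: Q_total=11.25, C_total=9.00, V=1.25; Q2=7.50, Q1=3.75; dissipated=5.062
Final charges: Q1=3.75, Q2=7.50, Q3=13.75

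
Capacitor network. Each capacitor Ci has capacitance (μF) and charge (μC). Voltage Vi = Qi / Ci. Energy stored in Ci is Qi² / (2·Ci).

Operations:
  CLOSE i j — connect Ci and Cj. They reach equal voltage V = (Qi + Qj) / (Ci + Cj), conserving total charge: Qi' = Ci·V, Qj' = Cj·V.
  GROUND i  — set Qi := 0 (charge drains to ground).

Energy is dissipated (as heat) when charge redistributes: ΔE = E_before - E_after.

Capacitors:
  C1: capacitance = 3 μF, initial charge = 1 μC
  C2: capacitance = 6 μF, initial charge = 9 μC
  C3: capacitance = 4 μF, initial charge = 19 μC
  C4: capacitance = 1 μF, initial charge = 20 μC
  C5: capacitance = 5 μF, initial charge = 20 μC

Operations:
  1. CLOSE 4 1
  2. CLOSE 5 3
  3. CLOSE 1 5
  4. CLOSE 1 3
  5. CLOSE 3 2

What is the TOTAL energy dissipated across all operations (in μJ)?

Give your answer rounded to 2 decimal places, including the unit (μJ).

Answer: 157.22 μJ

Derivation:
Initial: C1(3μF, Q=1μC, V=0.33V), C2(6μF, Q=9μC, V=1.50V), C3(4μF, Q=19μC, V=4.75V), C4(1μF, Q=20μC, V=20.00V), C5(5μF, Q=20μC, V=4.00V)
Op 1: CLOSE 4-1: Q_total=21.00, C_total=4.00, V=5.25; Q4=5.25, Q1=15.75; dissipated=145.042
Op 2: CLOSE 5-3: Q_total=39.00, C_total=9.00, V=4.33; Q5=21.67, Q3=17.33; dissipated=0.625
Op 3: CLOSE 1-5: Q_total=37.42, C_total=8.00, V=4.68; Q1=14.03, Q5=23.39; dissipated=0.788
Op 4: CLOSE 1-3: Q_total=31.36, C_total=7.00, V=4.48; Q1=13.44, Q3=17.92; dissipated=0.101
Op 5: CLOSE 3-2: Q_total=26.92, C_total=10.00, V=2.69; Q3=10.77, Q2=16.15; dissipated=10.661
Total dissipated: 157.217 μJ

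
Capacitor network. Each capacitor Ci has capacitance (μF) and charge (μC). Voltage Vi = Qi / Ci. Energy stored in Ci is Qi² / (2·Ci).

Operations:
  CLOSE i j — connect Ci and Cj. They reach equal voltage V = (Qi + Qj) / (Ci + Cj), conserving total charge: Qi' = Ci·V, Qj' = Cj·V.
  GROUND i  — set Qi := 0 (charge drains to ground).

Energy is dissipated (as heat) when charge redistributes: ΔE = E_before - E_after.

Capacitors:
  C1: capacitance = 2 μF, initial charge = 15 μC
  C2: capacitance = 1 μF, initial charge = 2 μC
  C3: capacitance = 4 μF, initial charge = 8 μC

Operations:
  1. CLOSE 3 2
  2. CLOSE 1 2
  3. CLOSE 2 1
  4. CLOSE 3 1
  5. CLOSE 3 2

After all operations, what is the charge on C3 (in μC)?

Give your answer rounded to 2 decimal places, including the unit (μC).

Answer: 14.84 μC

Derivation:
Initial: C1(2μF, Q=15μC, V=7.50V), C2(1μF, Q=2μC, V=2.00V), C3(4μF, Q=8μC, V=2.00V)
Op 1: CLOSE 3-2: Q_total=10.00, C_total=5.00, V=2.00; Q3=8.00, Q2=2.00; dissipated=0.000
Op 2: CLOSE 1-2: Q_total=17.00, C_total=3.00, V=5.67; Q1=11.33, Q2=5.67; dissipated=10.083
Op 3: CLOSE 2-1: Q_total=17.00, C_total=3.00, V=5.67; Q2=5.67, Q1=11.33; dissipated=0.000
Op 4: CLOSE 3-1: Q_total=19.33, C_total=6.00, V=3.22; Q3=12.89, Q1=6.44; dissipated=8.963
Op 5: CLOSE 3-2: Q_total=18.56, C_total=5.00, V=3.71; Q3=14.84, Q2=3.71; dissipated=2.390
Final charges: Q1=6.44, Q2=3.71, Q3=14.84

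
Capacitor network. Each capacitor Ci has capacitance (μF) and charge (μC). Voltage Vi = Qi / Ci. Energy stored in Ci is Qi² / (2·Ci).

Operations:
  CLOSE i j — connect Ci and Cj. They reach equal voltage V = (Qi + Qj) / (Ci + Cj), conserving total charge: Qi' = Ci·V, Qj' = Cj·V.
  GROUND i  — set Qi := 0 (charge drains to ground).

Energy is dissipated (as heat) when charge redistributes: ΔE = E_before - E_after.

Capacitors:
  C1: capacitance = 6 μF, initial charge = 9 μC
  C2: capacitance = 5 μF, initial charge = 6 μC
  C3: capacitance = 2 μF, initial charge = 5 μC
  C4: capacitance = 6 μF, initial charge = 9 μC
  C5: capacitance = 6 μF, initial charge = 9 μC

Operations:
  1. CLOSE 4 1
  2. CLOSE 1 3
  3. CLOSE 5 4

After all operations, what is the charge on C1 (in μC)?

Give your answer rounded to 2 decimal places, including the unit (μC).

Answer: 10.50 μC

Derivation:
Initial: C1(6μF, Q=9μC, V=1.50V), C2(5μF, Q=6μC, V=1.20V), C3(2μF, Q=5μC, V=2.50V), C4(6μF, Q=9μC, V=1.50V), C5(6μF, Q=9μC, V=1.50V)
Op 1: CLOSE 4-1: Q_total=18.00, C_total=12.00, V=1.50; Q4=9.00, Q1=9.00; dissipated=0.000
Op 2: CLOSE 1-3: Q_total=14.00, C_total=8.00, V=1.75; Q1=10.50, Q3=3.50; dissipated=0.750
Op 3: CLOSE 5-4: Q_total=18.00, C_total=12.00, V=1.50; Q5=9.00, Q4=9.00; dissipated=0.000
Final charges: Q1=10.50, Q2=6.00, Q3=3.50, Q4=9.00, Q5=9.00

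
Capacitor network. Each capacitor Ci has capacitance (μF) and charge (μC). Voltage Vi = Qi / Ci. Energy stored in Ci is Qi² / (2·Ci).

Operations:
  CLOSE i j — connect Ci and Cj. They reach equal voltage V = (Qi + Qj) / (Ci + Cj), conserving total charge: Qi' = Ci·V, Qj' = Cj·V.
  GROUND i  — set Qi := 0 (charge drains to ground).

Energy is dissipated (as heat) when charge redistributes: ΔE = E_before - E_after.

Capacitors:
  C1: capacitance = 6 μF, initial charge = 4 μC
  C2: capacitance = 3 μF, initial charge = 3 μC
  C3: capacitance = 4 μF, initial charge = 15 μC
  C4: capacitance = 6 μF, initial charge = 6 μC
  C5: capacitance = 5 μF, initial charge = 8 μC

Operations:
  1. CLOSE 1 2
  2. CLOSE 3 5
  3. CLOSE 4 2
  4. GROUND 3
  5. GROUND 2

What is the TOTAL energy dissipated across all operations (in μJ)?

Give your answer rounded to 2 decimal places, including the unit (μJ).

Initial: C1(6μF, Q=4μC, V=0.67V), C2(3μF, Q=3μC, V=1.00V), C3(4μF, Q=15μC, V=3.75V), C4(6μF, Q=6μC, V=1.00V), C5(5μF, Q=8μC, V=1.60V)
Op 1: CLOSE 1-2: Q_total=7.00, C_total=9.00, V=0.78; Q1=4.67, Q2=2.33; dissipated=0.111
Op 2: CLOSE 3-5: Q_total=23.00, C_total=9.00, V=2.56; Q3=10.22, Q5=12.78; dissipated=5.136
Op 3: CLOSE 4-2: Q_total=8.33, C_total=9.00, V=0.93; Q4=5.56, Q2=2.78; dissipated=0.049
Op 4: GROUND 3: Q3=0; energy lost=13.062
Op 5: GROUND 2: Q2=0; energy lost=1.286
Total dissipated: 19.644 μJ

Answer: 19.64 μJ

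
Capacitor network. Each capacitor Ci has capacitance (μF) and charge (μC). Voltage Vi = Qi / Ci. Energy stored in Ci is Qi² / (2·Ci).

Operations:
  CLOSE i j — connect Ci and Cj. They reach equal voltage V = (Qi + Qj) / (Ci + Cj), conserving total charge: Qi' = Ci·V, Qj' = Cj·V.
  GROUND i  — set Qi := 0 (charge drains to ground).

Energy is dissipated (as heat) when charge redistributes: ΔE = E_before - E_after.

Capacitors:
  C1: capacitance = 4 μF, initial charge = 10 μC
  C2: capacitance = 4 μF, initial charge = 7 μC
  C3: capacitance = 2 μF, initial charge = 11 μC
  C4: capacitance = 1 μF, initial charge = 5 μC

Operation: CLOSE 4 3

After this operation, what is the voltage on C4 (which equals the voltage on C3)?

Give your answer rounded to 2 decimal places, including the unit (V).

Initial: C1(4μF, Q=10μC, V=2.50V), C2(4μF, Q=7μC, V=1.75V), C3(2μF, Q=11μC, V=5.50V), C4(1μF, Q=5μC, V=5.00V)
Op 1: CLOSE 4-3: Q_total=16.00, C_total=3.00, V=5.33; Q4=5.33, Q3=10.67; dissipated=0.083

Answer: 5.33 V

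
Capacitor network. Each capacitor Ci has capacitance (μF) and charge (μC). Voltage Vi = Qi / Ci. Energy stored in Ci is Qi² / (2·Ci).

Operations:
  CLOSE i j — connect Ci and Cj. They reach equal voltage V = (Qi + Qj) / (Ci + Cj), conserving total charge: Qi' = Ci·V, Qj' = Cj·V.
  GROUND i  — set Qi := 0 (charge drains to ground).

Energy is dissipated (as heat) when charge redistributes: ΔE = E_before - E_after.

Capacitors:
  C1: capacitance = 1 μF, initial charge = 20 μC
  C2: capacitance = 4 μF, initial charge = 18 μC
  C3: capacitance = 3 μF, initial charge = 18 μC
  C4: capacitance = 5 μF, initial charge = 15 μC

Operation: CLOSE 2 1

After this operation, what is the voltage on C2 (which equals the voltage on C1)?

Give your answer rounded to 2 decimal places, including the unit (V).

Answer: 7.60 V

Derivation:
Initial: C1(1μF, Q=20μC, V=20.00V), C2(4μF, Q=18μC, V=4.50V), C3(3μF, Q=18μC, V=6.00V), C4(5μF, Q=15μC, V=3.00V)
Op 1: CLOSE 2-1: Q_total=38.00, C_total=5.00, V=7.60; Q2=30.40, Q1=7.60; dissipated=96.100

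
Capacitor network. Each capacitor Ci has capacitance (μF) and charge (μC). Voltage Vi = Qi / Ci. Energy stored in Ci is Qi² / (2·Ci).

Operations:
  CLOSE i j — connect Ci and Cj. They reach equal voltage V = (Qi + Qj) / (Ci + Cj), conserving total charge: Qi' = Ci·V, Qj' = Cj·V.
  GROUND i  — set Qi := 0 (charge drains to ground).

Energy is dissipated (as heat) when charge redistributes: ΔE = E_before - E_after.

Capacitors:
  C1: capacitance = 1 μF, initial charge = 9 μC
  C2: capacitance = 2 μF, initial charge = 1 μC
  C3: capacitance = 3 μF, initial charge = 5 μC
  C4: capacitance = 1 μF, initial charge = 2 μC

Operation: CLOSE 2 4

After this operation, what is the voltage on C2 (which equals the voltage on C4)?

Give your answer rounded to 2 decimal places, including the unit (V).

Answer: 1.00 V

Derivation:
Initial: C1(1μF, Q=9μC, V=9.00V), C2(2μF, Q=1μC, V=0.50V), C3(3μF, Q=5μC, V=1.67V), C4(1μF, Q=2μC, V=2.00V)
Op 1: CLOSE 2-4: Q_total=3.00, C_total=3.00, V=1.00; Q2=2.00, Q4=1.00; dissipated=0.750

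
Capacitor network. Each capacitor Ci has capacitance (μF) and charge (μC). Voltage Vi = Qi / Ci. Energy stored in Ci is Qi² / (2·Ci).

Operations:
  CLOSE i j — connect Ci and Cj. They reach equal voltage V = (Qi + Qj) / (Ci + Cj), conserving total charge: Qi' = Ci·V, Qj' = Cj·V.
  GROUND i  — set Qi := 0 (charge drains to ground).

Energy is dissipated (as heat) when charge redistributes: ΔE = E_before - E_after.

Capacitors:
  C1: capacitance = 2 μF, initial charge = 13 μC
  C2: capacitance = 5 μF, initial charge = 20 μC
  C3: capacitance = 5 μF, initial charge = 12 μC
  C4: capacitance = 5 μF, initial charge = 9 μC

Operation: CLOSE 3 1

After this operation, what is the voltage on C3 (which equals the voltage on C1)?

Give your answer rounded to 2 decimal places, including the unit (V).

Answer: 3.57 V

Derivation:
Initial: C1(2μF, Q=13μC, V=6.50V), C2(5μF, Q=20μC, V=4.00V), C3(5μF, Q=12μC, V=2.40V), C4(5μF, Q=9μC, V=1.80V)
Op 1: CLOSE 3-1: Q_total=25.00, C_total=7.00, V=3.57; Q3=17.86, Q1=7.14; dissipated=12.007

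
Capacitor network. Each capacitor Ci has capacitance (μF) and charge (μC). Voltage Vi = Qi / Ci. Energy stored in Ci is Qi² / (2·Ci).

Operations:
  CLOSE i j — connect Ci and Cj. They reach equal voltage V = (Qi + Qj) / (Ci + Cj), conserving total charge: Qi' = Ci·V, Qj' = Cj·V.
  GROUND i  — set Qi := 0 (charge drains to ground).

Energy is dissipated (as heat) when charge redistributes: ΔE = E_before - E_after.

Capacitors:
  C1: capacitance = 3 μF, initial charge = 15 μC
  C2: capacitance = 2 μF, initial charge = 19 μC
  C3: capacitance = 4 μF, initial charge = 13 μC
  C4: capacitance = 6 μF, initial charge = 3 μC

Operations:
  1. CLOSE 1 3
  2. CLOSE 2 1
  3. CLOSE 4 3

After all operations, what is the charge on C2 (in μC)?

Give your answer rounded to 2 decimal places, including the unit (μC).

Initial: C1(3μF, Q=15μC, V=5.00V), C2(2μF, Q=19μC, V=9.50V), C3(4μF, Q=13μC, V=3.25V), C4(6μF, Q=3μC, V=0.50V)
Op 1: CLOSE 1-3: Q_total=28.00, C_total=7.00, V=4.00; Q1=12.00, Q3=16.00; dissipated=2.625
Op 2: CLOSE 2-1: Q_total=31.00, C_total=5.00, V=6.20; Q2=12.40, Q1=18.60; dissipated=18.150
Op 3: CLOSE 4-3: Q_total=19.00, C_total=10.00, V=1.90; Q4=11.40, Q3=7.60; dissipated=14.700
Final charges: Q1=18.60, Q2=12.40, Q3=7.60, Q4=11.40

Answer: 12.40 μC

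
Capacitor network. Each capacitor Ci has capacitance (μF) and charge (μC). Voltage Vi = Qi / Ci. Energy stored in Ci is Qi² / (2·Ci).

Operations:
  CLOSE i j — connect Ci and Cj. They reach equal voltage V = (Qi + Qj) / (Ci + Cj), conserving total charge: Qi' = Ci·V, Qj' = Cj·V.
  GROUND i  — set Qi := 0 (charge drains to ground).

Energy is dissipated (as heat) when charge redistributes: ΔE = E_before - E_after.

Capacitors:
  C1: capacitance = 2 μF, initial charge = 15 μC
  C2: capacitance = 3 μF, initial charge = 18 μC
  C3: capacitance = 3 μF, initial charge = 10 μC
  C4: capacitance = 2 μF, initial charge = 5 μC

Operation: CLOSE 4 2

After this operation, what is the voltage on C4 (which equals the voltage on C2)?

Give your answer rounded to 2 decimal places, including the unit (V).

Initial: C1(2μF, Q=15μC, V=7.50V), C2(3μF, Q=18μC, V=6.00V), C3(3μF, Q=10μC, V=3.33V), C4(2μF, Q=5μC, V=2.50V)
Op 1: CLOSE 4-2: Q_total=23.00, C_total=5.00, V=4.60; Q4=9.20, Q2=13.80; dissipated=7.350

Answer: 4.60 V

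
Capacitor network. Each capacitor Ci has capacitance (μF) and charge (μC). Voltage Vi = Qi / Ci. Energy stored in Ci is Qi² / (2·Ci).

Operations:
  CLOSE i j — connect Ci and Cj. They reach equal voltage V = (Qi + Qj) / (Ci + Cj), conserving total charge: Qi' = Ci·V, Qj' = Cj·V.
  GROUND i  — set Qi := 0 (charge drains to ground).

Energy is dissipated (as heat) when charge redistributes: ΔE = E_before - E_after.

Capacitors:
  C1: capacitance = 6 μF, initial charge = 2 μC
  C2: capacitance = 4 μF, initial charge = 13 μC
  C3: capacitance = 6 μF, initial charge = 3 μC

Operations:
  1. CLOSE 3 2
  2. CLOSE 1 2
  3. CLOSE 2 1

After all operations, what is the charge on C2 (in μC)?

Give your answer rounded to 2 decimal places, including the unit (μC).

Initial: C1(6μF, Q=2μC, V=0.33V), C2(4μF, Q=13μC, V=3.25V), C3(6μF, Q=3μC, V=0.50V)
Op 1: CLOSE 3-2: Q_total=16.00, C_total=10.00, V=1.60; Q3=9.60, Q2=6.40; dissipated=9.075
Op 2: CLOSE 1-2: Q_total=8.40, C_total=10.00, V=0.84; Q1=5.04, Q2=3.36; dissipated=1.925
Op 3: CLOSE 2-1: Q_total=8.40, C_total=10.00, V=0.84; Q2=3.36, Q1=5.04; dissipated=0.000
Final charges: Q1=5.04, Q2=3.36, Q3=9.60

Answer: 3.36 μC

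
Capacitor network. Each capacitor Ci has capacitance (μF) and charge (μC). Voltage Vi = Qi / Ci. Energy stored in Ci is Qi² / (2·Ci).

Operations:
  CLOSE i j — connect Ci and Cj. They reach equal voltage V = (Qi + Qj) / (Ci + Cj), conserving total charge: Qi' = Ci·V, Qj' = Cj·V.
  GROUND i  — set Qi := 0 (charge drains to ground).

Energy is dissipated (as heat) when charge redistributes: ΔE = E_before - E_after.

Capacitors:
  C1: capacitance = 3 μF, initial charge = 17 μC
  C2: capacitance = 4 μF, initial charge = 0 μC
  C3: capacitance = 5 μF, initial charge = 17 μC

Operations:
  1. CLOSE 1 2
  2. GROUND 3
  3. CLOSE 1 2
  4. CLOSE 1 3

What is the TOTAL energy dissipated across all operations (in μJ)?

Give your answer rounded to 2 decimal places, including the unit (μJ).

Answer: 61.95 μJ

Derivation:
Initial: C1(3μF, Q=17μC, V=5.67V), C2(4μF, Q=0μC, V=0.00V), C3(5μF, Q=17μC, V=3.40V)
Op 1: CLOSE 1-2: Q_total=17.00, C_total=7.00, V=2.43; Q1=7.29, Q2=9.71; dissipated=27.524
Op 2: GROUND 3: Q3=0; energy lost=28.900
Op 3: CLOSE 1-2: Q_total=17.00, C_total=7.00, V=2.43; Q1=7.29, Q2=9.71; dissipated=0.000
Op 4: CLOSE 1-3: Q_total=7.29, C_total=8.00, V=0.91; Q1=2.73, Q3=4.55; dissipated=5.529
Total dissipated: 61.953 μJ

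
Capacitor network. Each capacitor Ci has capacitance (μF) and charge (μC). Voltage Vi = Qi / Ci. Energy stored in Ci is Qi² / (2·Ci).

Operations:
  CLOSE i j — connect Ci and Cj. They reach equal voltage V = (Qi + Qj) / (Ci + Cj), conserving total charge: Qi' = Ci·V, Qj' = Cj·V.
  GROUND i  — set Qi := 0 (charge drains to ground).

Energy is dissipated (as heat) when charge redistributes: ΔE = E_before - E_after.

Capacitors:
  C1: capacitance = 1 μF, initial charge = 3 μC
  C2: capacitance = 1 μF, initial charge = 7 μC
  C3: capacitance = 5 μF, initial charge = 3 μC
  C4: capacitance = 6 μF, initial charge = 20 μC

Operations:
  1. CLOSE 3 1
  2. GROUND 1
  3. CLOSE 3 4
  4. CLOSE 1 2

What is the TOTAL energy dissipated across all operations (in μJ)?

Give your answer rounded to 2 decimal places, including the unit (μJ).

Answer: 22.57 μJ

Derivation:
Initial: C1(1μF, Q=3μC, V=3.00V), C2(1μF, Q=7μC, V=7.00V), C3(5μF, Q=3μC, V=0.60V), C4(6μF, Q=20μC, V=3.33V)
Op 1: CLOSE 3-1: Q_total=6.00, C_total=6.00, V=1.00; Q3=5.00, Q1=1.00; dissipated=2.400
Op 2: GROUND 1: Q1=0; energy lost=0.500
Op 3: CLOSE 3-4: Q_total=25.00, C_total=11.00, V=2.27; Q3=11.36, Q4=13.64; dissipated=7.424
Op 4: CLOSE 1-2: Q_total=7.00, C_total=2.00, V=3.50; Q1=3.50, Q2=3.50; dissipated=12.250
Total dissipated: 22.574 μJ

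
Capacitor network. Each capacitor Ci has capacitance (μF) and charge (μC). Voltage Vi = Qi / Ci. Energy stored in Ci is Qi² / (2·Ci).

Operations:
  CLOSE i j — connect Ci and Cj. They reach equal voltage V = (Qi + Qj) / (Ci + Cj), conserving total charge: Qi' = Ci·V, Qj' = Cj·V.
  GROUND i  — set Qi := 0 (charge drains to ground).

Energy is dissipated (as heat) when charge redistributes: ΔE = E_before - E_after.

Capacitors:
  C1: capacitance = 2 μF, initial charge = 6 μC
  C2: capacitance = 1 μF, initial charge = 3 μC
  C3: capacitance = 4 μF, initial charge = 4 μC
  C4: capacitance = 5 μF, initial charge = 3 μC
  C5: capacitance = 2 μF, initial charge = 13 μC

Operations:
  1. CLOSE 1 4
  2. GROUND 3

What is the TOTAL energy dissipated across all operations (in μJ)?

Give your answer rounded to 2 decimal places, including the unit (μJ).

Answer: 6.11 μJ

Derivation:
Initial: C1(2μF, Q=6μC, V=3.00V), C2(1μF, Q=3μC, V=3.00V), C3(4μF, Q=4μC, V=1.00V), C4(5μF, Q=3μC, V=0.60V), C5(2μF, Q=13μC, V=6.50V)
Op 1: CLOSE 1-4: Q_total=9.00, C_total=7.00, V=1.29; Q1=2.57, Q4=6.43; dissipated=4.114
Op 2: GROUND 3: Q3=0; energy lost=2.000
Total dissipated: 6.114 μJ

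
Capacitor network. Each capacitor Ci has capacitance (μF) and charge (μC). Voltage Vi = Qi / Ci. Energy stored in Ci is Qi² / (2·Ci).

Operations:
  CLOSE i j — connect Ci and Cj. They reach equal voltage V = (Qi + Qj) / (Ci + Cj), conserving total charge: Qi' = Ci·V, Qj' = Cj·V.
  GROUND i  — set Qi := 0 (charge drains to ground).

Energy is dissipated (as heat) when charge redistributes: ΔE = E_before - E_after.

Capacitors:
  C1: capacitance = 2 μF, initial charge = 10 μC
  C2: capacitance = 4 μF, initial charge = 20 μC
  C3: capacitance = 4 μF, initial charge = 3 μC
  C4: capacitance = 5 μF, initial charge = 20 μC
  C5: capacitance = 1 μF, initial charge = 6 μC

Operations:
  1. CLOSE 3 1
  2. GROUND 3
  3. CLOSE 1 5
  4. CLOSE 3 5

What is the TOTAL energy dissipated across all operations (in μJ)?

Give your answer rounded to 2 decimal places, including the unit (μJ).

Initial: C1(2μF, Q=10μC, V=5.00V), C2(4μF, Q=20μC, V=5.00V), C3(4μF, Q=3μC, V=0.75V), C4(5μF, Q=20μC, V=4.00V), C5(1μF, Q=6μC, V=6.00V)
Op 1: CLOSE 3-1: Q_total=13.00, C_total=6.00, V=2.17; Q3=8.67, Q1=4.33; dissipated=12.042
Op 2: GROUND 3: Q3=0; energy lost=9.389
Op 3: CLOSE 1-5: Q_total=10.33, C_total=3.00, V=3.44; Q1=6.89, Q5=3.44; dissipated=4.898
Op 4: CLOSE 3-5: Q_total=3.44, C_total=5.00, V=0.69; Q3=2.76, Q5=0.69; dissipated=4.746
Total dissipated: 31.074 μJ

Answer: 31.07 μJ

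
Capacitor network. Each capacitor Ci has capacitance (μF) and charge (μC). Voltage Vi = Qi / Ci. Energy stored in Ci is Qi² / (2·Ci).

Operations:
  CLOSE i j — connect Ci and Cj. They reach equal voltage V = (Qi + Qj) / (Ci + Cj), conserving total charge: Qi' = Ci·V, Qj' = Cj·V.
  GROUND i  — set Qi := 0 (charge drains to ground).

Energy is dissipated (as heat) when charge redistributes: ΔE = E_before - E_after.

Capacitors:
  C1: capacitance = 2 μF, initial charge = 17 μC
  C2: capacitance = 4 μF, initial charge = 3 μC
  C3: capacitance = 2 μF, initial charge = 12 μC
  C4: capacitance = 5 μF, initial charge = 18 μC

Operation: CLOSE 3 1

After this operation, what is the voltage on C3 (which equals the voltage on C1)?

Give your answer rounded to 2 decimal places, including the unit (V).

Initial: C1(2μF, Q=17μC, V=8.50V), C2(4μF, Q=3μC, V=0.75V), C3(2μF, Q=12μC, V=6.00V), C4(5μF, Q=18μC, V=3.60V)
Op 1: CLOSE 3-1: Q_total=29.00, C_total=4.00, V=7.25; Q3=14.50, Q1=14.50; dissipated=3.125

Answer: 7.25 V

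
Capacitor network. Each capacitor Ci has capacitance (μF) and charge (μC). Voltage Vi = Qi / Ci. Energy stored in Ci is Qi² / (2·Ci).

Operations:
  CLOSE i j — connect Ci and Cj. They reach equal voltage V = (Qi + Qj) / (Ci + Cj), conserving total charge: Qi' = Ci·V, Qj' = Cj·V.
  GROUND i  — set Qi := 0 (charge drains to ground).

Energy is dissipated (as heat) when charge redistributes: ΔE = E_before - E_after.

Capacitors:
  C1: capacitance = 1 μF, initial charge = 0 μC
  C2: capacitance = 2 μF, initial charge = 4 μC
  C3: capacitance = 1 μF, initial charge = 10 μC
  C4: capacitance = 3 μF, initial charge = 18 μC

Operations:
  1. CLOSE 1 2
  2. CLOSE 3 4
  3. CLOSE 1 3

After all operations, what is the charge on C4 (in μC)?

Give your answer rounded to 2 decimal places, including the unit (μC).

Answer: 21.00 μC

Derivation:
Initial: C1(1μF, Q=0μC, V=0.00V), C2(2μF, Q=4μC, V=2.00V), C3(1μF, Q=10μC, V=10.00V), C4(3μF, Q=18μC, V=6.00V)
Op 1: CLOSE 1-2: Q_total=4.00, C_total=3.00, V=1.33; Q1=1.33, Q2=2.67; dissipated=1.333
Op 2: CLOSE 3-4: Q_total=28.00, C_total=4.00, V=7.00; Q3=7.00, Q4=21.00; dissipated=6.000
Op 3: CLOSE 1-3: Q_total=8.33, C_total=2.00, V=4.17; Q1=4.17, Q3=4.17; dissipated=8.028
Final charges: Q1=4.17, Q2=2.67, Q3=4.17, Q4=21.00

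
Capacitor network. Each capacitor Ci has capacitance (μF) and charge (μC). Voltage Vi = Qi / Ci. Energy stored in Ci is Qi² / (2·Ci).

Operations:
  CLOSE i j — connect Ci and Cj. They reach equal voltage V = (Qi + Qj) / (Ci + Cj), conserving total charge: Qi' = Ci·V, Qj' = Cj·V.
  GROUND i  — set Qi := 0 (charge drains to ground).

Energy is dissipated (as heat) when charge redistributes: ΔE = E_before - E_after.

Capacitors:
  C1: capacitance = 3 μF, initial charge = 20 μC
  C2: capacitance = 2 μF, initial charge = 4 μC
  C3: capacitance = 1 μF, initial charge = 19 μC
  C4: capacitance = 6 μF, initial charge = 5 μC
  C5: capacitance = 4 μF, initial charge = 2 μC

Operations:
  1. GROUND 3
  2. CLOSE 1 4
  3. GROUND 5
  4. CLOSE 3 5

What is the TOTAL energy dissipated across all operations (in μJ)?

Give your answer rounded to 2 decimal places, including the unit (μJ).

Answer: 215.03 μJ

Derivation:
Initial: C1(3μF, Q=20μC, V=6.67V), C2(2μF, Q=4μC, V=2.00V), C3(1μF, Q=19μC, V=19.00V), C4(6μF, Q=5μC, V=0.83V), C5(4μF, Q=2μC, V=0.50V)
Op 1: GROUND 3: Q3=0; energy lost=180.500
Op 2: CLOSE 1-4: Q_total=25.00, C_total=9.00, V=2.78; Q1=8.33, Q4=16.67; dissipated=34.028
Op 3: GROUND 5: Q5=0; energy lost=0.500
Op 4: CLOSE 3-5: Q_total=0.00, C_total=5.00, V=0.00; Q3=0.00, Q5=0.00; dissipated=0.000
Total dissipated: 215.028 μJ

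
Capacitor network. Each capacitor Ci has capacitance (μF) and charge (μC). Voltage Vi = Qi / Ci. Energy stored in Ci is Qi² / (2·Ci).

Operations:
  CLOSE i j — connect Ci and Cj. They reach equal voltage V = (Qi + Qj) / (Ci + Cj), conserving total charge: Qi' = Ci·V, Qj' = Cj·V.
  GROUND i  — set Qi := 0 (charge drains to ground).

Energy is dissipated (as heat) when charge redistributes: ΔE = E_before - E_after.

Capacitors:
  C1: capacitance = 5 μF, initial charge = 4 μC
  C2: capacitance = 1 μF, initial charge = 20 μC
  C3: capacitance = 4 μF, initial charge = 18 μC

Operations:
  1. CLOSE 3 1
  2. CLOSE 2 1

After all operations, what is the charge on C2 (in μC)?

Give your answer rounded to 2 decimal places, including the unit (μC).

Answer: 5.37 μC

Derivation:
Initial: C1(5μF, Q=4μC, V=0.80V), C2(1μF, Q=20μC, V=20.00V), C3(4μF, Q=18μC, V=4.50V)
Op 1: CLOSE 3-1: Q_total=22.00, C_total=9.00, V=2.44; Q3=9.78, Q1=12.22; dissipated=15.211
Op 2: CLOSE 2-1: Q_total=32.22, C_total=6.00, V=5.37; Q2=5.37, Q1=26.85; dissipated=128.416
Final charges: Q1=26.85, Q2=5.37, Q3=9.78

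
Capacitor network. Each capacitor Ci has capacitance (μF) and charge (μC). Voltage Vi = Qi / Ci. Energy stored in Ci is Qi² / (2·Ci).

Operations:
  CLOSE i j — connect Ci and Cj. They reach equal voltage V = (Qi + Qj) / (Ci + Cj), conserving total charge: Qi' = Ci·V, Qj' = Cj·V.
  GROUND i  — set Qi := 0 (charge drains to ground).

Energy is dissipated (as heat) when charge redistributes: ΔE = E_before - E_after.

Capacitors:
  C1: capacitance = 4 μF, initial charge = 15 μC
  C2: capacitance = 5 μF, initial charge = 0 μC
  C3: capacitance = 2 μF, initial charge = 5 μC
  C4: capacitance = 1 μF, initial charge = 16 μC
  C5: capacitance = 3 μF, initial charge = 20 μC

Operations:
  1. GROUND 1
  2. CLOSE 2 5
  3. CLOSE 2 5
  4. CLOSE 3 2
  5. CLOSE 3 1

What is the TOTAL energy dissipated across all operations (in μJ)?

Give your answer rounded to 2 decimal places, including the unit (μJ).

Initial: C1(4μF, Q=15μC, V=3.75V), C2(5μF, Q=0μC, V=0.00V), C3(2μF, Q=5μC, V=2.50V), C4(1μF, Q=16μC, V=16.00V), C5(3μF, Q=20μC, V=6.67V)
Op 1: GROUND 1: Q1=0; energy lost=28.125
Op 2: CLOSE 2-5: Q_total=20.00, C_total=8.00, V=2.50; Q2=12.50, Q5=7.50; dissipated=41.667
Op 3: CLOSE 2-5: Q_total=20.00, C_total=8.00, V=2.50; Q2=12.50, Q5=7.50; dissipated=0.000
Op 4: CLOSE 3-2: Q_total=17.50, C_total=7.00, V=2.50; Q3=5.00, Q2=12.50; dissipated=0.000
Op 5: CLOSE 3-1: Q_total=5.00, C_total=6.00, V=0.83; Q3=1.67, Q1=3.33; dissipated=4.167
Total dissipated: 73.958 μJ

Answer: 73.96 μJ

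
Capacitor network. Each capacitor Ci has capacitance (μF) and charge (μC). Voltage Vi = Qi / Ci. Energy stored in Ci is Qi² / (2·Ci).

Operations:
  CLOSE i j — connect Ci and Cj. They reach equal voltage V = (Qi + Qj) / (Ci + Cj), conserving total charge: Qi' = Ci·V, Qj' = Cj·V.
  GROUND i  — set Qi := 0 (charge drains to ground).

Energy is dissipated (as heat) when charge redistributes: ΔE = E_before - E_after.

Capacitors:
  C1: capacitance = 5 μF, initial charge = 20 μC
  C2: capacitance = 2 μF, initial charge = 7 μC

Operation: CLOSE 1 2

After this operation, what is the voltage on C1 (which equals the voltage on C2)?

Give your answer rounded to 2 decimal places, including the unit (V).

Initial: C1(5μF, Q=20μC, V=4.00V), C2(2μF, Q=7μC, V=3.50V)
Op 1: CLOSE 1-2: Q_total=27.00, C_total=7.00, V=3.86; Q1=19.29, Q2=7.71; dissipated=0.179

Answer: 3.86 V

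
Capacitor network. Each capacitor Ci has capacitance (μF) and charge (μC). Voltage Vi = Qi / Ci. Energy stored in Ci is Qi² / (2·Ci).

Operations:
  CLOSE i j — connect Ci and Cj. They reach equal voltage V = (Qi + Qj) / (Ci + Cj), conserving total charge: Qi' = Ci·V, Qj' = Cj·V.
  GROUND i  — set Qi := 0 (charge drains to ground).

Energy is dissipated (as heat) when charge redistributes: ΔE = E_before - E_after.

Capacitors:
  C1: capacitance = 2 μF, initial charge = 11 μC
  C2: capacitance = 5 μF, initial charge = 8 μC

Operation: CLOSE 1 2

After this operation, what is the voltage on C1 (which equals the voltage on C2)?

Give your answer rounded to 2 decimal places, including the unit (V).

Answer: 2.71 V

Derivation:
Initial: C1(2μF, Q=11μC, V=5.50V), C2(5μF, Q=8μC, V=1.60V)
Op 1: CLOSE 1-2: Q_total=19.00, C_total=7.00, V=2.71; Q1=5.43, Q2=13.57; dissipated=10.864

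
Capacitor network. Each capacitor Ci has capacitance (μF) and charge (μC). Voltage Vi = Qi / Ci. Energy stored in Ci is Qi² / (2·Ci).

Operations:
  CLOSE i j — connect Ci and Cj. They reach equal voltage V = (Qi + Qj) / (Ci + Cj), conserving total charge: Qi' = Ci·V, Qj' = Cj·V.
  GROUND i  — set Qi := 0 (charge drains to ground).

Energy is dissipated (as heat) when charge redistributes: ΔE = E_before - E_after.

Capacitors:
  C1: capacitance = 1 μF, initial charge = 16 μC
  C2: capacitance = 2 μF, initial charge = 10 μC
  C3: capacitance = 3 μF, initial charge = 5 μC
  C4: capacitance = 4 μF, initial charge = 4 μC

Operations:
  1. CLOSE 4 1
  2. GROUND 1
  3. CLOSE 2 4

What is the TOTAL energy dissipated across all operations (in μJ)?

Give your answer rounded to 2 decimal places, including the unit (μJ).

Initial: C1(1μF, Q=16μC, V=16.00V), C2(2μF, Q=10μC, V=5.00V), C3(3μF, Q=5μC, V=1.67V), C4(4μF, Q=4μC, V=1.00V)
Op 1: CLOSE 4-1: Q_total=20.00, C_total=5.00, V=4.00; Q4=16.00, Q1=4.00; dissipated=90.000
Op 2: GROUND 1: Q1=0; energy lost=8.000
Op 3: CLOSE 2-4: Q_total=26.00, C_total=6.00, V=4.33; Q2=8.67, Q4=17.33; dissipated=0.667
Total dissipated: 98.667 μJ

Answer: 98.67 μJ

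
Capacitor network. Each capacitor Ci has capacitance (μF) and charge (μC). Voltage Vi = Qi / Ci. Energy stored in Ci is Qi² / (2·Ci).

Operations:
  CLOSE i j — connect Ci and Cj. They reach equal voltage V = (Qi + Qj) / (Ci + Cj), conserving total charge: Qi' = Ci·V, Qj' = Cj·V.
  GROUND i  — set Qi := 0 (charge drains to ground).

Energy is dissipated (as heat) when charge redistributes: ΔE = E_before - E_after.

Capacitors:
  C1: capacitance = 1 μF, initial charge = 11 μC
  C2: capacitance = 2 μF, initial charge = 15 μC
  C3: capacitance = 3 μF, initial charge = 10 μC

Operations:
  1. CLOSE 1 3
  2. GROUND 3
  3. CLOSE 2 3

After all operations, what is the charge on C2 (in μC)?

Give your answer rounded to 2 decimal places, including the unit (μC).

Answer: 6.00 μC

Derivation:
Initial: C1(1μF, Q=11μC, V=11.00V), C2(2μF, Q=15μC, V=7.50V), C3(3μF, Q=10μC, V=3.33V)
Op 1: CLOSE 1-3: Q_total=21.00, C_total=4.00, V=5.25; Q1=5.25, Q3=15.75; dissipated=22.042
Op 2: GROUND 3: Q3=0; energy lost=41.344
Op 3: CLOSE 2-3: Q_total=15.00, C_total=5.00, V=3.00; Q2=6.00, Q3=9.00; dissipated=33.750
Final charges: Q1=5.25, Q2=6.00, Q3=9.00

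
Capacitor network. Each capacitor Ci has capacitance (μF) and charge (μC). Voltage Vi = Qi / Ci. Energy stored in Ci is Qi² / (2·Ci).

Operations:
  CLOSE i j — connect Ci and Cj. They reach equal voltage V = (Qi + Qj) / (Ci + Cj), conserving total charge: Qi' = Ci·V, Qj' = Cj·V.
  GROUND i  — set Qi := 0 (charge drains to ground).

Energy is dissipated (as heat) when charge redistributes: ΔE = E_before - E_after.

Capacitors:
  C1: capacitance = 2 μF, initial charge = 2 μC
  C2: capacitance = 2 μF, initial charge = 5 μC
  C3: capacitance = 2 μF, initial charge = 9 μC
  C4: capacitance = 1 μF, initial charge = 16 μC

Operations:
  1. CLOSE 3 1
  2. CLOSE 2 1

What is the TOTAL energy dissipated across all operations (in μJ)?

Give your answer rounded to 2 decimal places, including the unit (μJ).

Answer: 6.16 μJ

Derivation:
Initial: C1(2μF, Q=2μC, V=1.00V), C2(2μF, Q=5μC, V=2.50V), C3(2μF, Q=9μC, V=4.50V), C4(1μF, Q=16μC, V=16.00V)
Op 1: CLOSE 3-1: Q_total=11.00, C_total=4.00, V=2.75; Q3=5.50, Q1=5.50; dissipated=6.125
Op 2: CLOSE 2-1: Q_total=10.50, C_total=4.00, V=2.62; Q2=5.25, Q1=5.25; dissipated=0.031
Total dissipated: 6.156 μJ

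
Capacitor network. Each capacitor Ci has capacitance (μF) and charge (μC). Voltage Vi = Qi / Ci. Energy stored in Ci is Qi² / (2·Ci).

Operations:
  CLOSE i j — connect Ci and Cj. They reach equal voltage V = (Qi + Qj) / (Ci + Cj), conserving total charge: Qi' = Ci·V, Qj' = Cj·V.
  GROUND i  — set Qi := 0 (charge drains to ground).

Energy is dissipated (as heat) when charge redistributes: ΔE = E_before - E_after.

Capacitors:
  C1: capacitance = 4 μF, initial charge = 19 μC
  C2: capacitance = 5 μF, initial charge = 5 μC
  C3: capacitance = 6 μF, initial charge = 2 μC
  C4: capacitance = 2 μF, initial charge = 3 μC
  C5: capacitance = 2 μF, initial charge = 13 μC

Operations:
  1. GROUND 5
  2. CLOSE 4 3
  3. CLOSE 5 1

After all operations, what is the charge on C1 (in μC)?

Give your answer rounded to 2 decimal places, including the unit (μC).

Answer: 12.67 μC

Derivation:
Initial: C1(4μF, Q=19μC, V=4.75V), C2(5μF, Q=5μC, V=1.00V), C3(6μF, Q=2μC, V=0.33V), C4(2μF, Q=3μC, V=1.50V), C5(2μF, Q=13μC, V=6.50V)
Op 1: GROUND 5: Q5=0; energy lost=42.250
Op 2: CLOSE 4-3: Q_total=5.00, C_total=8.00, V=0.62; Q4=1.25, Q3=3.75; dissipated=1.021
Op 3: CLOSE 5-1: Q_total=19.00, C_total=6.00, V=3.17; Q5=6.33, Q1=12.67; dissipated=15.042
Final charges: Q1=12.67, Q2=5.00, Q3=3.75, Q4=1.25, Q5=6.33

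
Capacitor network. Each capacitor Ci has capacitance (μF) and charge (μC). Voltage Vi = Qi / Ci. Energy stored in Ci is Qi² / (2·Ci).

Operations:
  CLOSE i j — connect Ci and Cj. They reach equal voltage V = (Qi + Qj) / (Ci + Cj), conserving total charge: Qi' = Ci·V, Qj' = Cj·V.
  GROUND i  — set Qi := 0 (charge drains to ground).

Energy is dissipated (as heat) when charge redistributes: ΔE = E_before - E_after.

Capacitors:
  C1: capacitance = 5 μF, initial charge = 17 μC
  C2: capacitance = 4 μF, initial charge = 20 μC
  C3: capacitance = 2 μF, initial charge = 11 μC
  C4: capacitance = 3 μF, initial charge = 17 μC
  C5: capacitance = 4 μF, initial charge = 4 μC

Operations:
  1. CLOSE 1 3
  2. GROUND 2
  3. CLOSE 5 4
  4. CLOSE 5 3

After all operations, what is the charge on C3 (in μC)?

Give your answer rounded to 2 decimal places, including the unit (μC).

Initial: C1(5μF, Q=17μC, V=3.40V), C2(4μF, Q=20μC, V=5.00V), C3(2μF, Q=11μC, V=5.50V), C4(3μF, Q=17μC, V=5.67V), C5(4μF, Q=4μC, V=1.00V)
Op 1: CLOSE 1-3: Q_total=28.00, C_total=7.00, V=4.00; Q1=20.00, Q3=8.00; dissipated=3.150
Op 2: GROUND 2: Q2=0; energy lost=50.000
Op 3: CLOSE 5-4: Q_total=21.00, C_total=7.00, V=3.00; Q5=12.00, Q4=9.00; dissipated=18.667
Op 4: CLOSE 5-3: Q_total=20.00, C_total=6.00, V=3.33; Q5=13.33, Q3=6.67; dissipated=0.667
Final charges: Q1=20.00, Q2=0.00, Q3=6.67, Q4=9.00, Q5=13.33

Answer: 6.67 μC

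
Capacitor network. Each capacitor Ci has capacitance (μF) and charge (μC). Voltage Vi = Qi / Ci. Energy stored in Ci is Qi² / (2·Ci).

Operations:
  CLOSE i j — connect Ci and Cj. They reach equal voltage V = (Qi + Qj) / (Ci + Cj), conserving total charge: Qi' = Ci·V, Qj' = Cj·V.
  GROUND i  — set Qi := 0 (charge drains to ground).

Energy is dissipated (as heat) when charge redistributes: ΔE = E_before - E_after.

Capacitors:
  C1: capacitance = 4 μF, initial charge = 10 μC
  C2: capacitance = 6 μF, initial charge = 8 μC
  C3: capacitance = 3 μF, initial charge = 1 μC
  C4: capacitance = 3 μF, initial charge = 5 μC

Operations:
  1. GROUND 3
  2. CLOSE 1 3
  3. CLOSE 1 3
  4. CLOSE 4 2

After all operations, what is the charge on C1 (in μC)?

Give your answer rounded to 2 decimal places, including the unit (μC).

Initial: C1(4μF, Q=10μC, V=2.50V), C2(6μF, Q=8μC, V=1.33V), C3(3μF, Q=1μC, V=0.33V), C4(3μF, Q=5μC, V=1.67V)
Op 1: GROUND 3: Q3=0; energy lost=0.167
Op 2: CLOSE 1-3: Q_total=10.00, C_total=7.00, V=1.43; Q1=5.71, Q3=4.29; dissipated=5.357
Op 3: CLOSE 1-3: Q_total=10.00, C_total=7.00, V=1.43; Q1=5.71, Q3=4.29; dissipated=0.000
Op 4: CLOSE 4-2: Q_total=13.00, C_total=9.00, V=1.44; Q4=4.33, Q2=8.67; dissipated=0.111
Final charges: Q1=5.71, Q2=8.67, Q3=4.29, Q4=4.33

Answer: 5.71 μC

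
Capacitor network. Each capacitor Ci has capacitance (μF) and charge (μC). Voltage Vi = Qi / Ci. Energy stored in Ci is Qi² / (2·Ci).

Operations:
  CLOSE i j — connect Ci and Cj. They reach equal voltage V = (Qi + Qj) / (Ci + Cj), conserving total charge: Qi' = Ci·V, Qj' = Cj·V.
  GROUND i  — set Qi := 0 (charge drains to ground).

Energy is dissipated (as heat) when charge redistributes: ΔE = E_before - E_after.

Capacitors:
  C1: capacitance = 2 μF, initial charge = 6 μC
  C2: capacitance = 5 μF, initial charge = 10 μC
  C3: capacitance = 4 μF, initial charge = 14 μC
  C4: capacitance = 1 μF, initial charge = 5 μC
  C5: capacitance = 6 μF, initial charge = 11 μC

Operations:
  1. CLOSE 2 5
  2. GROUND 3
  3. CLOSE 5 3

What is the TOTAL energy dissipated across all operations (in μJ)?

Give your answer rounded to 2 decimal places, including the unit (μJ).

Answer: 28.91 μJ

Derivation:
Initial: C1(2μF, Q=6μC, V=3.00V), C2(5μF, Q=10μC, V=2.00V), C3(4μF, Q=14μC, V=3.50V), C4(1μF, Q=5μC, V=5.00V), C5(6μF, Q=11μC, V=1.83V)
Op 1: CLOSE 2-5: Q_total=21.00, C_total=11.00, V=1.91; Q2=9.55, Q5=11.45; dissipated=0.038
Op 2: GROUND 3: Q3=0; energy lost=24.500
Op 3: CLOSE 5-3: Q_total=11.45, C_total=10.00, V=1.15; Q5=6.87, Q3=4.58; dissipated=4.374
Total dissipated: 28.911 μJ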